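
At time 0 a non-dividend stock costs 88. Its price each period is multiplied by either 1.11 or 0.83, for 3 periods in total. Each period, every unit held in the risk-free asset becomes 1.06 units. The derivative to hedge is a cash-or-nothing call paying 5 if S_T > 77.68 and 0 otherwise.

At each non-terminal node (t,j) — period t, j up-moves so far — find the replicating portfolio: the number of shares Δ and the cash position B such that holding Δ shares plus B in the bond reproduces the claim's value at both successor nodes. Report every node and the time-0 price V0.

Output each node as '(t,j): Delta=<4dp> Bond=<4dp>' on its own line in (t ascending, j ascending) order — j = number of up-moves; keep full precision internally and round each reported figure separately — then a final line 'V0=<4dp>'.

Under the risk-neutral measure, an up-move has probability p* = (R−d)/(u−d) = 0.8214 and values discount at R = 1.06.
Terminal payoffs: V(3,0)=0.0000, V(3,1)=0.0000, V(3,2)=5.0000, V(3,3)=5.0000
Node (2,0) S=60.6232: V=(p*·0.0000+(1−p*)·0.0000)/1.06=0.0000; Δ=(0.0000−0.0000)/(67.2918−50.3173)=0.0000; B=V−Δ·S=0.0000
Node (2,1) S=81.0744: V=(p*·5.0000+(1−p*)·0.0000)/1.06=3.8747; Δ=(5.0000−0.0000)/(89.9926−67.2918)=0.2203; B=V−Δ·S=-13.9825
Node (2,2) S=108.4248: V=(p*·5.0000+(1−p*)·5.0000)/1.06=4.7170; Δ=(5.0000−5.0000)/(120.3515−89.9926)=0.0000; B=V−Δ·S=4.7170
Node (1,0) S=73.0400: V=(p*·3.8747+(1−p*)·0.0000)/1.06=3.0026; Δ=(3.8747−0.0000)/(81.0744−60.6232)=0.1895; B=V−Δ·S=-10.8355
Node (1,1) S=97.6800: V=(p*·4.7170+(1−p*)·3.8747)/1.06=4.3081; Δ=(4.7170−3.8747)/(108.4248−81.0744)=0.0308; B=V−Δ·S=1.2998
Node (0,0) S=88.0000: V=(p*·4.3081+(1−p*)·3.0026)/1.06=3.8443; Δ=(4.3081−3.0026)/(97.6800−73.0400)=0.0530; B=V−Δ·S=-0.8181
The time-0 hedge costs 3.8443, which is the no-arbitrage price.

(0,0): Delta=0.0530 Bond=-0.8181
(1,0): Delta=0.1895 Bond=-10.8355
(1,1): Delta=0.0308 Bond=1.2998
(2,0): Delta=0.0000 Bond=0.0000
(2,1): Delta=0.2203 Bond=-13.9825
(2,2): Delta=0.0000 Bond=4.7170
V0=3.8443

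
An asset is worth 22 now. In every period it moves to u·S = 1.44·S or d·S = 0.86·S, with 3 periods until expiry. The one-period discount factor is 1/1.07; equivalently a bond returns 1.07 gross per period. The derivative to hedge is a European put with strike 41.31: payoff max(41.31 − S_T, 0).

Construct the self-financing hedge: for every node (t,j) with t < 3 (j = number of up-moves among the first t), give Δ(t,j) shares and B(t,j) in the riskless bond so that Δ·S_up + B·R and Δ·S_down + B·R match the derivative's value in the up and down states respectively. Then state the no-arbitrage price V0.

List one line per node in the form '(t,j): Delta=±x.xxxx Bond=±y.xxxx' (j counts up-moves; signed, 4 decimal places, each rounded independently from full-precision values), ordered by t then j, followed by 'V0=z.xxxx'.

(0,0): Delta=-0.7812 Bond=29.8526
(1,0): Delta=-1.0000 Bond=36.0818
(1,1): Delta=-0.5510 Bond=24.6488
(2,0): Delta=-1.0000 Bond=38.6075
(2,1): Delta=-1.0000 Bond=38.6075
(2,2): Delta=-0.0785 Bond=4.8205
V0=12.6659

Under the risk-neutral measure, an up-move has probability p* = (R−d)/(u−d) = 0.3621 and values discount at R = 1.07.
At expiry t=3: V(3,0)=27.3168, V(3,1)=17.8795, V(3,2)=2.0775, V(3,3)=0.0000
Node (2,0) S=16.2712: V=(p*·17.8795+(1−p*)·27.3168)/1.07=22.3363; Δ=(17.8795−27.3168)/(23.4305−13.9932)=-1.0000; B=V−Δ·S=38.6075
Node (2,1) S=27.2448: V=(p*·2.0775+(1−p*)·17.8795)/1.07=11.3627; Δ=(2.0775−17.8795)/(39.2325−23.4305)=-1.0000; B=V−Δ·S=38.6075
Node (2,2) S=45.6192: V=(p*·0.0000+(1−p*)·2.0775)/1.07=1.2386; Δ=(0.0000−2.0775)/(65.6916−39.2325)=-0.0785; B=V−Δ·S=4.8205
Node (1,0) S=18.9200: V=(p*·11.3627+(1−p*)·22.3363)/1.07=17.1618; Δ=(11.3627−22.3363)/(27.2448−16.2712)=-1.0000; B=V−Δ·S=36.0818
Node (1,1) S=31.6800: V=(p*·1.2386+(1−p*)·11.3627)/1.07=7.1935; Δ=(1.2386−11.3627)/(45.6192−27.2448)=-0.5510; B=V−Δ·S=24.6488
Node (0,0) S=22.0000: V=(p*·7.1935+(1−p*)·17.1618)/1.07=12.6659; Δ=(7.1935−17.1618)/(31.6800−18.9200)=-0.7812; B=V−Δ·S=29.8526
Check: Δ(0,0)·S0 + B(0,0) = 12.6659 = V0.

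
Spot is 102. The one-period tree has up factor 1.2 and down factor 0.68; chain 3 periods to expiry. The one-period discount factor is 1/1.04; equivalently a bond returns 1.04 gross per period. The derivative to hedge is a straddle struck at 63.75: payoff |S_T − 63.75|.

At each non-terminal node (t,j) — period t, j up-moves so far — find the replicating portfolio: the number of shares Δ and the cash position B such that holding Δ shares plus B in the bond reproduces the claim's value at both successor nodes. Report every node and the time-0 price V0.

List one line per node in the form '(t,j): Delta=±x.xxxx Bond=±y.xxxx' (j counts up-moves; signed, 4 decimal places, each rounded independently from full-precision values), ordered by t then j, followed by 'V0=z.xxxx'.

Since d<R<u, set p* = (R−d)/(u−d) = 0.6923; price each node as the discounted p*-expectation of its children.
At expiry t=3: V(3,0)=31.6779, V(3,1)=7.1522, V(3,2)=36.1284, V(3,3)=112.5060
Node (2,0) S=47.1648: V=(p*·7.1522+(1−p*)·31.6779)/1.04=14.1333; Δ=(7.1522−31.6779)/(56.5978−32.0721)=-1.0000; B=V−Δ·S=61.2981
Node (2,1) S=83.2320: V=(p*·36.1284+(1−p*)·7.1522)/1.04=26.1660; Δ=(36.1284−7.1522)/(99.8784−56.5978)=0.6695; B=V−Δ·S=-29.5574
Node (2,2) S=146.8800: V=(p*·112.5060+(1−p*)·36.1284)/1.04=85.5819; Δ=(112.5060−36.1284)/(176.2560−99.8784)=1.0000; B=V−Δ·S=-61.2981
Node (1,0) S=69.3600: V=(p*·26.1660+(1−p*)·14.1333)/1.04=21.5996; Δ=(26.1660−14.1333)/(83.2320−47.1648)=0.3336; B=V−Δ·S=-1.5402
Node (1,1) S=122.4000: V=(p*·85.5819+(1−p*)·26.1660)/1.04=64.7116; Δ=(85.5819−26.1660)/(146.8800−83.2320)=0.9335; B=V−Δ·S=-49.5497
Node (0,0) S=102.0000: V=(p*·64.7116+(1−p*)·21.5996)/1.04=49.4677; Δ=(64.7116−21.5996)/(122.4000−69.3600)=0.8128; B=V−Δ·S=-33.4400
Check: Δ(0,0)·S0 + B(0,0) = 49.4677 = V0.

(0,0): Delta=0.8128 Bond=-33.4400
(1,0): Delta=0.3336 Bond=-1.5402
(1,1): Delta=0.9335 Bond=-49.5497
(2,0): Delta=-1.0000 Bond=61.2981
(2,1): Delta=0.6695 Bond=-29.5574
(2,2): Delta=1.0000 Bond=-61.2981
V0=49.4677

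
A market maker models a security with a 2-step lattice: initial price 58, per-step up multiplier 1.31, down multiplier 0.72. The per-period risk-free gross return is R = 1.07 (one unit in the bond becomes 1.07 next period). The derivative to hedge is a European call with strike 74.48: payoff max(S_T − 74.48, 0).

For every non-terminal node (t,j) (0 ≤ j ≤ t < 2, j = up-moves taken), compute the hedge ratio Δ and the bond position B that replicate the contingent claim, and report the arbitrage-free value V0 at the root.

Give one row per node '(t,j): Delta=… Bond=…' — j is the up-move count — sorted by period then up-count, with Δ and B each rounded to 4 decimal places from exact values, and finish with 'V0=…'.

Under the risk-neutral measure, an up-move has probability p* = (R−d)/(u−d) = 0.5932 and values discount at R = 1.07.
Terminal values V(2,·): V(2,0)=0.0000, V(2,1)=0.0000, V(2,2)=25.0538
  t=1,j=0: stock 41.7600 → up 54.7056 (V=0.0000), down 30.0672 (V=0.0000). Price 0.0000; hedge Δ=0.0000, bond B=0.0000.
  t=1,j=1: stock 75.9800 → up 99.5338 (V=25.0538), down 54.7056 (V=0.0000). Price 13.8901; hedge Δ=0.5589, bond B=-28.5740.
  t=0,j=0: stock 58.0000 → up 75.9800 (V=13.8901), down 41.7600 (V=0.0000). Price 7.7008; hedge Δ=0.4059, bond B=-15.8417.
Root portfolio cost Δ·58+B reproduces V0=7.7008.

(0,0): Delta=0.4059 Bond=-15.8417
(1,0): Delta=0.0000 Bond=0.0000
(1,1): Delta=0.5589 Bond=-28.5740
V0=7.7008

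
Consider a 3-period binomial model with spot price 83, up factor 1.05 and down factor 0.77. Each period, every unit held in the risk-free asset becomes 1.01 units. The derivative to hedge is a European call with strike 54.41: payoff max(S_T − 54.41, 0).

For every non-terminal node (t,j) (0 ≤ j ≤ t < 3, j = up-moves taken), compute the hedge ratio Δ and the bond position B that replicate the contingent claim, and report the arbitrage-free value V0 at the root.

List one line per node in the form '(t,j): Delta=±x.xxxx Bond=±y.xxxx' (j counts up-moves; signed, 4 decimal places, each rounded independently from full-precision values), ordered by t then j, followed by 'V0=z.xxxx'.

Risk-neutral probability p* = (R−d)/(u−d) = (1.01−0.77)/(1.05−0.77) = 0.8571.
Terminal values V(3,·): V(3,0)=0.0000, V(3,1)=0.0000, V(3,2)=16.0508, V(3,3)=41.6729
(2,0): S=49.2107. Δ = (V_up−V_dn)/(S_up−S_dn) = (0.0000−0.0000)/(51.6712−37.8922) = 0.0000. V = [p*·0.0000 + (1−p*)·0.0000]/1.01 = 0.0000. B = V − Δ·S = 0.0000.
(2,1): S=67.1055. Δ = (V_up−V_dn)/(S_up−S_dn) = (16.0508−0.0000)/(70.4608−51.6712) = 0.8542. V = [p*·16.0508 + (1−p*)·0.0000]/1.01 = 13.6216. B = V − Δ·S = -43.7026.
(2,2): S=91.5075. Δ = (V_up−V_dn)/(S_up−S_dn) = (41.6729−16.0508)/(96.0829−70.4608) = 1.0000. V = [p*·41.6729 + (1−p*)·16.0508]/1.01 = 37.6362. B = V − Δ·S = -53.8713.
(1,0): S=63.9100. Δ = (V_up−V_dn)/(S_up−S_dn) = (13.6216−0.0000)/(67.1055−49.2107) = 0.7612. V = [p*·13.6216 + (1−p*)·0.0000]/1.01 = 11.5600. B = V − Δ·S = -37.0885.
(1,1): S=87.1500. Δ = (V_up−V_dn)/(S_up−S_dn) = (37.6362−13.6216)/(91.5075−67.1055) = 0.9841. V = [p*·37.6362 + (1−p*)·13.6216]/1.01 = 33.8669. B = V − Δ·S = -51.8996.
(0,0): S=83.0000. Δ = (V_up−V_dn)/(S_up−S_dn) = (33.8669−11.5600)/(87.1500−63.9100) = 0.9598. V = [p*·33.8669 + (1−p*)·11.5600]/1.01 = 30.3764. B = V − Δ·S = -49.2908.
Self-financing check: at every node Δ·S+B equals the discounted successor values.

(0,0): Delta=0.9598 Bond=-49.2908
(1,0): Delta=0.7612 Bond=-37.0885
(1,1): Delta=0.9841 Bond=-51.8996
(2,0): Delta=0.0000 Bond=0.0000
(2,1): Delta=0.8542 Bond=-43.7026
(2,2): Delta=1.0000 Bond=-53.8713
V0=30.3764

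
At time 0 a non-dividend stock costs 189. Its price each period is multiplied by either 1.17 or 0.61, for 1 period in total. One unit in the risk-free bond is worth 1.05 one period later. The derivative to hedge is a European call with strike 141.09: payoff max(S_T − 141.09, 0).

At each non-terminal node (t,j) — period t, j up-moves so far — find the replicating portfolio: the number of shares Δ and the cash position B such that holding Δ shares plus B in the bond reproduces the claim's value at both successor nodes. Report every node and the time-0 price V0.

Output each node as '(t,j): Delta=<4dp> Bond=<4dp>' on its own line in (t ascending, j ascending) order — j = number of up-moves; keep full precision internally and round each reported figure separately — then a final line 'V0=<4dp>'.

Under the risk-neutral measure, an up-move has probability p* = (R−d)/(u−d) = 0.7857 and values discount at R = 1.05.
At expiry t=1: V(1,0)=0.0000, V(1,1)=80.0400
Node (0,0) S=189.0000: V=(p*·80.0400+(1−p*)·0.0000)/1.05=59.8939; Δ=(80.0400−0.0000)/(221.1300−115.2900)=0.7562; B=V−Δ·S=-83.0347
Check: Δ(0,0)·S0 + B(0,0) = 59.8939 = V0.

(0,0): Delta=0.7562 Bond=-83.0347
V0=59.8939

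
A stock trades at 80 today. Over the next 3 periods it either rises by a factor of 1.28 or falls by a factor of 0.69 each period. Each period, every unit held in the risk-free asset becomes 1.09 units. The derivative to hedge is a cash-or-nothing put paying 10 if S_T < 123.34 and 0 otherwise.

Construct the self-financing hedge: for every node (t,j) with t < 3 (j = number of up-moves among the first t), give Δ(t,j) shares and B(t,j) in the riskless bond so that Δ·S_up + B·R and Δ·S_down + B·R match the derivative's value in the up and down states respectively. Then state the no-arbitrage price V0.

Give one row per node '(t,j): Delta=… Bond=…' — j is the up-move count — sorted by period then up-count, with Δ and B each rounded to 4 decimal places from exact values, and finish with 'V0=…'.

Under the risk-neutral measure, an up-move has probability p* = (R−d)/(u−d) = 0.6780 and values discount at R = 1.09.
Terminal values V(3,·): V(3,0)=10.0000, V(3,1)=10.0000, V(3,2)=10.0000, V(3,3)=0.0000
Node (2,0) S=38.0880: V=(p*·10.0000+(1−p*)·10.0000)/1.09=9.1743; Δ=(10.0000−10.0000)/(48.7526−26.2807)=0.0000; B=V−Δ·S=9.1743
Node (2,1) S=70.6560: V=(p*·10.0000+(1−p*)·10.0000)/1.09=9.1743; Δ=(10.0000−10.0000)/(90.4397−48.7526)=0.0000; B=V−Δ·S=9.1743
Node (2,2) S=131.0720: V=(p*·0.0000+(1−p*)·10.0000)/1.09=2.9544; Δ=(0.0000−10.0000)/(167.7722−90.4397)=-0.1293; B=V−Δ·S=19.9036
Node (1,0) S=55.2000: V=(p*·9.1743+(1−p*)·9.1743)/1.09=8.4168; Δ=(9.1743−9.1743)/(70.6560−38.0880)=0.0000; B=V−Δ·S=8.4168
Node (1,1) S=102.4000: V=(p*·2.9544+(1−p*)·9.1743)/1.09=4.5481; Δ=(2.9544−9.1743)/(131.0720−70.6560)=-0.1030; B=V−Δ·S=15.0903
Node (0,0) S=80.0000: V=(p*·4.5481+(1−p*)·8.4168)/1.09=5.3156; Δ=(4.5481−8.4168)/(102.4000−55.2000)=-0.0820; B=V−Δ·S=11.8727
The time-0 hedge costs 5.3156, which is the no-arbitrage price.

(0,0): Delta=-0.0820 Bond=11.8727
(1,0): Delta=0.0000 Bond=8.4168
(1,1): Delta=-0.1030 Bond=15.0903
(2,0): Delta=0.0000 Bond=9.1743
(2,1): Delta=0.0000 Bond=9.1743
(2,2): Delta=-0.1293 Bond=19.9036
V0=5.3156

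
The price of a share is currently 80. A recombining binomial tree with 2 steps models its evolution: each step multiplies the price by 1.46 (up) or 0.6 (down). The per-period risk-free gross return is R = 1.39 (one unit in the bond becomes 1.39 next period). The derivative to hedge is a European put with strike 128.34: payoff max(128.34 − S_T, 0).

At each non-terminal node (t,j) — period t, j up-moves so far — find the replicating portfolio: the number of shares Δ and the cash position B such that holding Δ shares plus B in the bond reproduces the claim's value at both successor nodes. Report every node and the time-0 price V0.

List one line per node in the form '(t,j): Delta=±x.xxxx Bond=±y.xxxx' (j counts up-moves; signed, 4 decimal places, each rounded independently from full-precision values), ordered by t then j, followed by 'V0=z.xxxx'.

No-arbitrage ⇒ martingale measure with p* = (R−d)/(u−d) = 0.9186.
Terminal values V(2,·): V(2,0)=99.5400, V(2,1)=58.2600, V(2,2)=0.0000
  t=1,j=0: stock 48.0000 → up 70.0800 (V=58.2600), down 28.8000 (V=99.5400). Price 44.3309; hedge Δ=-1.0000, bond B=92.3309.
  t=1,j=1: stock 116.8000 → up 170.5280 (V=0.0000), down 70.0800 (V=58.2600). Price 3.4116; hedge Δ=-0.5800, bond B=71.1558.
  t=0,j=0: stock 80.0000 → up 116.8000 (V=3.4116), down 48.0000 (V=44.3309). Price 4.8505; hedge Δ=-0.5948, bond B=52.4312.
Self-financing check: at every node Δ·S+B equals the discounted successor values.

(0,0): Delta=-0.5948 Bond=52.4312
(1,0): Delta=-1.0000 Bond=92.3309
(1,1): Delta=-0.5800 Bond=71.1558
V0=4.8505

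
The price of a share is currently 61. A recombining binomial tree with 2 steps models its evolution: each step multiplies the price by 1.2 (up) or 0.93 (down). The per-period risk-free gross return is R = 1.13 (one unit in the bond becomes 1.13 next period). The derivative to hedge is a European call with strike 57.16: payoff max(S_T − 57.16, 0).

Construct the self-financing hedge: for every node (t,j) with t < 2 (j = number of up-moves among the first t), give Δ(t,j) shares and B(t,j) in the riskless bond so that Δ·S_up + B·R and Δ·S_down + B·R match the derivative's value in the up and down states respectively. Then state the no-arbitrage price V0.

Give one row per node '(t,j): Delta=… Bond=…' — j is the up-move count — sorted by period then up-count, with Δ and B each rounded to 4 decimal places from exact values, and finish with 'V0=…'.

(0,0): Delta=0.9387 Bond=-40.7932
(1,0): Delta=0.7127 Bond=-33.2739
(1,1): Delta=1.0000 Bond=-50.5841
V0=16.4670

No-arbitrage ⇒ martingale measure with p* = (R−d)/(u−d) = 0.7407.
At expiry t=2: V(2,0)=0.0000, V(2,1)=10.9160, V(2,2)=30.6800
  t=1,j=0: stock 56.7300 → up 68.0760 (V=10.9160), down 52.7589 (V=0.0000). Price 7.1557; hedge Δ=0.7127, bond B=-33.2739.
  t=1,j=1: stock 73.2000 → up 87.8400 (V=30.6800), down 68.0760 (V=10.9160). Price 22.6159; hedge Δ=1.0000, bond B=-50.5841.
  t=0,j=0: stock 61.0000 → up 73.2000 (V=22.6159), down 56.7300 (V=7.1557). Price 16.4670; hedge Δ=0.9387, bond B=-40.7932.
Each (Δ,B) replicates both successor values, so the strategy is self-financing and V0 is arbitrage-free.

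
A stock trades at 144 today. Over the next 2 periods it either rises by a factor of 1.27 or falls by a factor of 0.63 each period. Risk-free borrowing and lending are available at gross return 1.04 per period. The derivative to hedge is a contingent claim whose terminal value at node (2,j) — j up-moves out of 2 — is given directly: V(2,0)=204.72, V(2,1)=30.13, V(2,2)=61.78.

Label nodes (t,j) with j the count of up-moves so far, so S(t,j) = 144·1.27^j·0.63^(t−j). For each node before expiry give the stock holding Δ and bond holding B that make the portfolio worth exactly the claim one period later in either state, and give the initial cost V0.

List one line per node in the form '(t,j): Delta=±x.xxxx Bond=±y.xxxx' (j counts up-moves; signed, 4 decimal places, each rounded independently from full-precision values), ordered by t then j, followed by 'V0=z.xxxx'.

No-arbitrage ⇒ martingale measure with p* = (R−d)/(u−d) = 0.6406.
Payoff layer (t=2): V(2,0)=204.7200, V(2,1)=30.1300, V(2,2)=61.7800
  t=1,j=0: stock 90.7200 → up 115.2144 (V=30.1300), down 57.1536 (V=204.7200). Price 89.3012; hedge Δ=-3.0070, bond B=362.0981.
  t=1,j=1: stock 182.8800 → up 232.2576 (V=61.7800), down 115.2144 (V=30.1300). Price 48.4671; hedge Δ=0.2704, bond B=-0.9860.
  t=0,j=0: stock 144.0000 → up 182.8800 (V=48.4671), down 90.7200 (V=89.3012). Price 60.7133; hedge Δ=-0.4431, bond B=124.5167.
Root portfolio cost Δ·144+B reproduces V0=60.7133.

(0,0): Delta=-0.4431 Bond=124.5167
(1,0): Delta=-3.0070 Bond=362.0981
(1,1): Delta=0.2704 Bond=-0.9860
V0=60.7133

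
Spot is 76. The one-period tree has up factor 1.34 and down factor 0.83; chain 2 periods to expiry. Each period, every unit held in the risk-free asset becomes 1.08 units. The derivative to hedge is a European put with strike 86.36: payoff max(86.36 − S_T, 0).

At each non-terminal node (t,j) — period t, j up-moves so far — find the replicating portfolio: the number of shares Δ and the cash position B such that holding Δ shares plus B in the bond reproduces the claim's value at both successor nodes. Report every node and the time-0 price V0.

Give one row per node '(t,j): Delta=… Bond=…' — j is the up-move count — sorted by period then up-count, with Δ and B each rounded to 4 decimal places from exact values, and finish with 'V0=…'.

(0,0): Delta=-0.4133 Bond=39.7696
(1,0): Delta=-1.0000 Bond=79.9630
(1,1): Delta=-0.0353 Bond=4.4589
V0=8.3621

Since d<R<u, set p* = (R−d)/(u−d) = 0.4902; price each node as the discounted p*-expectation of its children.
Payoff layer (t=2): V(2,0)=34.0036, V(2,1)=1.8328, V(2,2)=0.0000
  t=1,j=0: stock 63.0800 → up 84.5272 (V=1.8328), down 52.3564 (V=34.0036). Price 16.8830; hedge Δ=-1.0000, bond B=79.9630.
  t=1,j=1: stock 101.8400 → up 136.4656 (V=0.0000), down 84.5272 (V=1.8328). Price 0.8652; hedge Δ=-0.0353, bond B=4.4589.
  t=0,j=0: stock 76.0000 → up 101.8400 (V=0.8652), down 63.0800 (V=16.8830). Price 8.3621; hedge Δ=-0.4133, bond B=39.7696.
Check: Δ(0,0)·S0 + B(0,0) = 8.3621 = V0.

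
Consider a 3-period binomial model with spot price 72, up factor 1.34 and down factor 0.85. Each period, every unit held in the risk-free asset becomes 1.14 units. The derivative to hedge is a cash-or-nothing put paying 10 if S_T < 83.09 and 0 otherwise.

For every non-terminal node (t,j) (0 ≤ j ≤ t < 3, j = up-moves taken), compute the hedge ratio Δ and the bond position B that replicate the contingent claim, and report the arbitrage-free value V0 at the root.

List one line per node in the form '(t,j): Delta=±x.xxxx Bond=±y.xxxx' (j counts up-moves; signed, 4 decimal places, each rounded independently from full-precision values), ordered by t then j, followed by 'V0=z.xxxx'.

Since d<R<u, set p* = (R−d)/(u−d) = 0.5918; price each node as the discounted p*-expectation of its children.
At expiry t=3: V(3,0)=10.0000, V(3,1)=10.0000, V(3,2)=0.0000, V(3,3)=0.0000
Node (2,0) S=52.0200: V=(p*·10.0000+(1−p*)·10.0000)/1.14=8.7719; Δ=(10.0000−10.0000)/(69.7068−44.2170)=0.0000; B=V−Δ·S=8.7719
Node (2,1) S=82.0080: V=(p*·0.0000+(1−p*)·10.0000)/1.14=3.5804; Δ=(0.0000−10.0000)/(109.8907−69.7068)=-0.2489; B=V−Δ·S=23.9885
Node (2,2) S=129.2832: V=(p*·0.0000+(1−p*)·0.0000)/1.14=0.0000; Δ=(0.0000−0.0000)/(173.2395−109.8907)=0.0000; B=V−Δ·S=0.0000
Node (1,0) S=61.2000: V=(p*·3.5804+(1−p*)·8.7719)/1.14=4.9995; Δ=(3.5804−8.7719)/(82.0080−52.0200)=-0.1731; B=V−Δ·S=15.5945
Node (1,1) S=96.4800: V=(p*·0.0000+(1−p*)·3.5804)/1.14=1.2819; Δ=(0.0000−3.5804)/(129.2832−82.0080)=-0.0757; B=V−Δ·S=8.5888
Node (0,0) S=72.0000: V=(p*·1.2819+(1−p*)·4.9995)/1.14=2.4555; Δ=(1.2819−4.9995)/(96.4800−61.2000)=-0.1054; B=V−Δ·S=10.0423
Root portfolio cost Δ·72+B reproduces V0=2.4555.

(0,0): Delta=-0.1054 Bond=10.0423
(1,0): Delta=-0.1731 Bond=15.5945
(1,1): Delta=-0.0757 Bond=8.5888
(2,0): Delta=0.0000 Bond=8.7719
(2,1): Delta=-0.2489 Bond=23.9885
(2,2): Delta=0.0000 Bond=0.0000
V0=2.4555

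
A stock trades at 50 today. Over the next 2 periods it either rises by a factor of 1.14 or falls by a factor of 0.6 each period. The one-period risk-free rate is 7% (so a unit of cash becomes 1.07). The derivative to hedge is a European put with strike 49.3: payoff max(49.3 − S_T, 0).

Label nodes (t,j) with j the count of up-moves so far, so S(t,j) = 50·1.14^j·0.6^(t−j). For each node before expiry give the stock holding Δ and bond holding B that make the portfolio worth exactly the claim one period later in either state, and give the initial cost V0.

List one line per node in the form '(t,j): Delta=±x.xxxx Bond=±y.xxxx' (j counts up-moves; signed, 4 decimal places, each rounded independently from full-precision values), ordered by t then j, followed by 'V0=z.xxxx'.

Since d<R<u, set p* = (R−d)/(u−d) = 0.8704; price each node as the discounted p*-expectation of its children.
Terminal values V(2,·): V(2,0)=31.3000, V(2,1)=15.1000, V(2,2)=0.0000
  t=1,j=0: stock 30.0000 → up 34.2000 (V=15.1000), down 18.0000 (V=31.3000). Price 16.0748; hedge Δ=-1.0000, bond B=46.0748.
  t=1,j=1: stock 57.0000 → up 64.9800 (V=0.0000), down 34.2000 (V=15.1000). Price 1.8294; hedge Δ=-0.4906, bond B=29.7923.
  t=0,j=0: stock 50.0000 → up 57.0000 (V=1.8294), down 30.0000 (V=16.0748). Price 3.4355; hedge Δ=-0.5276, bond B=29.8159.
Check: Δ(0,0)·S0 + B(0,0) = 3.4355 = V0.

(0,0): Delta=-0.5276 Bond=29.8159
(1,0): Delta=-1.0000 Bond=46.0748
(1,1): Delta=-0.4906 Bond=29.7923
V0=3.4355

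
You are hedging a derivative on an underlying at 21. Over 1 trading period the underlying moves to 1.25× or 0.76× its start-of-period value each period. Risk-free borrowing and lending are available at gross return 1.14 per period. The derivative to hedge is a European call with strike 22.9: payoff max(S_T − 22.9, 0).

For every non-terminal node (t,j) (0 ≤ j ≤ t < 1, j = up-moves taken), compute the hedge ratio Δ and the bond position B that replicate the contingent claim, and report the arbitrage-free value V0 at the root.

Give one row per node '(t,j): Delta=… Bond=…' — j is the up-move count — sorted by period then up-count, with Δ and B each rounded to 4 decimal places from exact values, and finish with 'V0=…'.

(0,0): Delta=0.3256 Bond=-4.5578
V0=2.2789

No-arbitrage ⇒ martingale measure with p* = (R−d)/(u−d) = 0.7755.
Terminal values V(1,·): V(1,0)=0.0000, V(1,1)=3.3500
  t=0,j=0: stock 21.0000 → up 26.2500 (V=3.3500), down 15.9600 (V=0.0000). Price 2.2789; hedge Δ=0.3256, bond B=-4.5578.
The time-0 hedge costs 2.2789, which is the no-arbitrage price.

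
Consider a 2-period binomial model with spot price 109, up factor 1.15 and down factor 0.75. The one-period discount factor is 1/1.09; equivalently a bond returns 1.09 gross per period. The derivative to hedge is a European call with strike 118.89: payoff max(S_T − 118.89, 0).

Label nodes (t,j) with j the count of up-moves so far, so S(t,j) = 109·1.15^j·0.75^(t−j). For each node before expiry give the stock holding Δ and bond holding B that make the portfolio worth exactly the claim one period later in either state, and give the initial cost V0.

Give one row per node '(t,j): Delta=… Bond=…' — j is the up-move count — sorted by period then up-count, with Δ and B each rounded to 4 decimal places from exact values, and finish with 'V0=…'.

(0,0): Delta=0.4518 Bond=-33.8878
(1,0): Delta=0.0000 Bond=0.0000
(1,1): Delta=0.5038 Bond=-43.4561
V0=15.3625

Under the risk-neutral measure, an up-move has probability p* = (R−d)/(u−d) = 0.8500 and values discount at R = 1.09.
At expiry t=2: V(2,0)=0.0000, V(2,1)=0.0000, V(2,2)=25.2625
(1,0): S=81.7500. Δ = (V_up−V_dn)/(S_up−S_dn) = (0.0000−0.0000)/(94.0125−61.3125) = 0.0000. V = [p*·0.0000 + (1−p*)·0.0000]/1.09 = 0.0000. B = V − Δ·S = 0.0000.
(1,1): S=125.3500. Δ = (V_up−V_dn)/(S_up−S_dn) = (25.2625−0.0000)/(144.1525−94.0125) = 0.5038. V = [p*·25.2625 + (1−p*)·0.0000]/1.09 = 19.7001. B = V − Δ·S = -43.4561.
(0,0): S=109.0000. Δ = (V_up−V_dn)/(S_up−S_dn) = (19.7001−0.0000)/(125.3500−81.7500) = 0.4518. V = [p*·19.7001 + (1−p*)·0.0000]/1.09 = 15.3625. B = V − Δ·S = -33.8878.
Each (Δ,B) replicates both successor values, so the strategy is self-financing and V0 is arbitrage-free.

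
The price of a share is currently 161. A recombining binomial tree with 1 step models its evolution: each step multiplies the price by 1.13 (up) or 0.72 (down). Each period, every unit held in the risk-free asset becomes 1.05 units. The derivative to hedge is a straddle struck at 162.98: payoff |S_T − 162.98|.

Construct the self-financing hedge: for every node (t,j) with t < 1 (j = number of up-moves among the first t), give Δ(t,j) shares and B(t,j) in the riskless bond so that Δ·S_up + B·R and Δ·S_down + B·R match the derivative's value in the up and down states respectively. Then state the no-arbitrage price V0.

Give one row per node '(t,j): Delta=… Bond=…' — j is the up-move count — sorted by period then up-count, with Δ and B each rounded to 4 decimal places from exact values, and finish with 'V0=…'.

Under the risk-neutral measure, an up-move has probability p* = (R−d)/(u−d) = 0.8049 and values discount at R = 1.05.
Terminal values V(1,·): V(1,0)=47.0600, V(1,1)=18.9500
  t=0,j=0: stock 161.0000 → up 181.9300 (V=18.9500), down 115.9200 (V=47.0600). Price 23.2713; hedge Δ=-0.4258, bond B=91.8323.
Each (Δ,B) replicates both successor values, so the strategy is self-financing and V0 is arbitrage-free.

(0,0): Delta=-0.4258 Bond=91.8323
V0=23.2713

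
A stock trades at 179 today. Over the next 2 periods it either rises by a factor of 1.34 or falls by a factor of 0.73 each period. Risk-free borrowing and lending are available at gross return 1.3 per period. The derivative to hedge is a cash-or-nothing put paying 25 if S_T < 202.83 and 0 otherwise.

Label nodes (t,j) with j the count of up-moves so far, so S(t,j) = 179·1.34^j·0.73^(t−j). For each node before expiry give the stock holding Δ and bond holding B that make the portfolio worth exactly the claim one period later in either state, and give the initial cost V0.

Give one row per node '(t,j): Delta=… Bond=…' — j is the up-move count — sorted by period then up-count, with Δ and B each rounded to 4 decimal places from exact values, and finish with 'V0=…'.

(0,0): Delta=-0.1646 Bond=31.3350
(1,0): Delta=0.0000 Bond=19.2308
(1,1): Delta=-0.1709 Bond=42.2446
V0=1.8764

Risk-neutral probability p* = (R−d)/(u−d) = (1.3−0.73)/(1.34−0.73) = 0.9344.
Payoff layer (t=2): V(2,0)=25.0000, V(2,1)=25.0000, V(2,2)=0.0000
(1,0): S=130.6700. Δ = (V_up−V_dn)/(S_up−S_dn) = (25.0000−25.0000)/(175.0978−95.3891) = 0.0000. V = [p*·25.0000 + (1−p*)·25.0000]/1.3 = 19.2308. B = V − Δ·S = 19.2308.
(1,1): S=239.8600. Δ = (V_up−V_dn)/(S_up−S_dn) = (0.0000−25.0000)/(321.4124−175.0978) = -0.1709. V = [p*·0.0000 + (1−p*)·25.0000]/1.3 = 1.2610. B = V − Δ·S = 42.2446.
(0,0): S=179.0000. Δ = (V_up−V_dn)/(S_up−S_dn) = (1.2610−19.2308)/(239.8600−130.6700) = -0.1646. V = [p*·1.2610 + (1−p*)·19.2308]/1.3 = 1.8764. B = V − Δ·S = 31.3350.
Self-financing check: at every node Δ·S+B equals the discounted successor values.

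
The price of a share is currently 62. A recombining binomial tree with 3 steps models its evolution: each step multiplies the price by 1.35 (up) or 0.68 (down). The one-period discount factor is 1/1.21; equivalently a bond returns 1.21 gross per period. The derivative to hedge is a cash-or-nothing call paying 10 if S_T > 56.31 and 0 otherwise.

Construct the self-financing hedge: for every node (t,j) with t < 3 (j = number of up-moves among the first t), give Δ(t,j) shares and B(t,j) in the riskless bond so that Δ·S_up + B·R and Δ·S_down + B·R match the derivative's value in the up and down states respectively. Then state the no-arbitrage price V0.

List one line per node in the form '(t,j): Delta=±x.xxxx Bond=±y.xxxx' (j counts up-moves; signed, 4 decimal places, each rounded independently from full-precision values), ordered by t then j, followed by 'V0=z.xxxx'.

The replicating-portfolio and risk-neutral prices coincide; use p* = (1.21−0.68)/(1.35−0.68) = 0.7910 for the latter.
Terminal values V(3,·): V(3,0)=0.0000, V(3,1)=0.0000, V(3,2)=10.0000, V(3,3)=10.0000
  t=2,j=0: stock 28.6688 → up 38.7029 (V=0.0000), down 19.4948 (V=0.0000). Price 0.0000; hedge Δ=0.0000, bond B=0.0000.
  t=2,j=1: stock 56.9160 → up 76.8366 (V=10.0000), down 38.7029 (V=0.0000). Price 6.5376; hedge Δ=0.2622, bond B=-8.3878.
  t=2,j=2: stock 112.9950 → up 152.5433 (V=10.0000), down 76.8366 (V=10.0000). Price 8.2645; hedge Δ=0.0000, bond B=8.2645.
  t=1,j=0: stock 42.1600 → up 56.9160 (V=6.5376), down 28.6688 (V=0.0000). Price 4.2740; hedge Δ=0.2314, bond B=-5.4836.
  t=1,j=1: stock 83.7000 → up 112.9950 (V=8.2645), down 56.9160 (V=6.5376). Price 6.5319; hedge Δ=0.0308, bond B=3.9544.
  t=0,j=0: stock 62.0000 → up 83.7000 (V=6.5319), down 42.1600 (V=4.2740). Price 5.0084; hedge Δ=0.0544, bond B=1.6383.
Self-financing check: at every node Δ·S+B equals the discounted successor values.

(0,0): Delta=0.0544 Bond=1.6383
(1,0): Delta=0.2314 Bond=-5.4836
(1,1): Delta=0.0308 Bond=3.9544
(2,0): Delta=0.0000 Bond=0.0000
(2,1): Delta=0.2622 Bond=-8.3878
(2,2): Delta=0.0000 Bond=8.2645
V0=5.0084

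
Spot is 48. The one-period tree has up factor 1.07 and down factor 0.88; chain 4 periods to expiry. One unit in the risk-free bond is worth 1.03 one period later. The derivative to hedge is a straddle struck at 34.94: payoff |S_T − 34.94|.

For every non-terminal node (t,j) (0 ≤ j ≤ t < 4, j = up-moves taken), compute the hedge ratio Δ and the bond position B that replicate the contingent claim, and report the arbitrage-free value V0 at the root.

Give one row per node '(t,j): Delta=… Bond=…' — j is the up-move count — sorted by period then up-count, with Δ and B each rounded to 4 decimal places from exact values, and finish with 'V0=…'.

(0,0): Delta=0.9885 Bond=-30.4690
(1,0): Delta=0.9359 Bond=-29.1634
(1,1): Delta=1.0000 Bond=-31.9750
(2,0): Delta=0.6438 Bond=-19.1783
(2,1): Delta=1.0000 Bond=-32.9343
(2,2): Delta=1.0000 Bond=-32.9343
(3,0): Delta=-0.9806 Bond=33.3791
(3,1): Delta=1.0000 Bond=-33.9223
(3,2): Delta=1.0000 Bond=-33.9223
(3,3): Delta=1.0000 Bond=-33.9223
V0=16.9777

Risk-neutral probability p* = (R−d)/(u−d) = (1.03−0.88)/(1.07−0.88) = 0.7895.
At expiry t=4: V(4,0)=6.1546, V(4,1)=0.0604, V(4,2)=7.6173, V(4,3)=16.8058, V(4,4)=27.9782
Node (3,0) S=32.7107: V=(p*·0.0604+(1−p*)·6.1546)/1.03=1.3043; Δ=(0.0604−6.1546)/(35.0004−28.7854)=-0.9806; B=V−Δ·S=33.3791
Node (3,1) S=39.7732: V=(p*·7.6173+(1−p*)·0.0604)/1.03=5.8509; Δ=(7.6173−0.0604)/(42.5573−35.0004)=1.0000; B=V−Δ·S=-33.9223
Node (3,2) S=48.3606: V=(p*·16.8058+(1−p*)·7.6173)/1.03=14.4382; Δ=(16.8058−7.6173)/(51.7458−42.5573)=1.0000; B=V−Δ·S=-33.9223
Node (3,3) S=58.8021: V=(p*·27.9782+(1−p*)·16.8058)/1.03=24.8797; Δ=(27.9782−16.8058)/(62.9182−51.7458)=1.0000; B=V−Δ·S=-33.9223
Node (2,0) S=37.1712: V=(p*·5.8509+(1−p*)·1.3043)/1.03=4.7511; Δ=(5.8509−1.3043)/(39.7732−32.7107)=0.6438; B=V−Δ·S=-19.1783
Node (2,1) S=45.1968: V=(p*·14.4382+(1−p*)·5.8509)/1.03=12.2625; Δ=(14.4382−5.8509)/(48.3606−39.7732)=1.0000; B=V−Δ·S=-32.9343
Node (2,2) S=54.9552: V=(p*·24.8797+(1−p*)·14.4382)/1.03=22.0209; Δ=(24.8797−14.4382)/(58.8021−48.3606)=1.0000; B=V−Δ·S=-32.9343
Node (1,0) S=42.2400: V=(p*·12.2625+(1−p*)·4.7511)/1.03=10.3701; Δ=(12.2625−4.7511)/(45.1968−37.1712)=0.9359; B=V−Δ·S=-29.1634
Node (1,1) S=51.3600: V=(p*·22.0209+(1−p*)·12.2625)/1.03=19.3850; Δ=(22.0209−12.2625)/(54.9552−45.1968)=1.0000; B=V−Δ·S=-31.9750
Node (0,0) S=48.0000: V=(p*·19.3850+(1−p*)·10.3701)/1.03=16.9777; Δ=(19.3850−10.3701)/(51.3600−42.2400)=0.9885; B=V−Δ·S=-30.4690
The time-0 hedge costs 16.9777, which is the no-arbitrage price.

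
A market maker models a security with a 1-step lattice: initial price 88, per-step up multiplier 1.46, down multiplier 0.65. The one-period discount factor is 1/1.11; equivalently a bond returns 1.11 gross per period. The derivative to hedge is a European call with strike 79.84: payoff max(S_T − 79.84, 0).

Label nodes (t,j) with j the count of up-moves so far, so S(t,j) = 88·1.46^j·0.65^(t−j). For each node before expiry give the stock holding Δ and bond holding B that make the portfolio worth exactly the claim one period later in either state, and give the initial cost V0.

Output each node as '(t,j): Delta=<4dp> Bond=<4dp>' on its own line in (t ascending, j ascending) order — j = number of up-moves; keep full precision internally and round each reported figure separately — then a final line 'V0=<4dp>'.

The replicating-portfolio and risk-neutral prices coincide; use p* = (1.11−0.65)/(1.46−0.65) = 0.5679 for the latter.
Terminal values V(1,·): V(1,0)=0.0000, V(1,1)=48.6400
Node (0,0) S=88.0000: V=(p*·48.6400+(1−p*)·0.0000)/1.11=24.8853; Δ=(48.6400−0.0000)/(128.4800−57.2000)=0.6824; B=V−Δ·S=-35.1641
Each (Δ,B) replicates both successor values, so the strategy is self-financing and V0 is arbitrage-free.

(0,0): Delta=0.6824 Bond=-35.1641
V0=24.8853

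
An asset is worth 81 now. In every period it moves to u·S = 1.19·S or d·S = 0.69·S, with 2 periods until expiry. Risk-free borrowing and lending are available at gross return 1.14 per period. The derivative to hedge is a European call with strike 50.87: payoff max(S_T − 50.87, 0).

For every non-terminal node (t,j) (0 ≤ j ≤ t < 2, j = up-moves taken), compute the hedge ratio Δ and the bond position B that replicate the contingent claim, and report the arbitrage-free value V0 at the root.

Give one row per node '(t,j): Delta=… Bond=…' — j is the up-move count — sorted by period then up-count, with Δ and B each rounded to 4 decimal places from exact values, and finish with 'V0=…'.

(0,0): Delta=0.9733 Bond=-36.8892
(1,0): Delta=0.5596 Bond=-18.9315
(1,1): Delta=1.0000 Bond=-44.6228
V0=41.9519

The replicating-portfolio and risk-neutral prices coincide; use p* = (1.14−0.69)/(1.19−0.69) = 0.9000 for the latter.
Terminal values V(2,·): V(2,0)=0.0000, V(2,1)=15.6391, V(2,2)=63.8341
  t=1,j=0: stock 55.8900 → up 66.5091 (V=15.6391), down 38.5641 (V=0.0000). Price 12.3467; hedge Δ=0.5596, bond B=-18.9315.
  t=1,j=1: stock 96.3900 → up 114.7041 (V=63.8341), down 66.5091 (V=15.6391). Price 51.7672; hedge Δ=1.0000, bond B=-44.6228.
  t=0,j=0: stock 81.0000 → up 96.3900 (V=51.7672), down 55.8900 (V=12.3467). Price 41.9519; hedge Δ=0.9733, bond B=-36.8892.
Self-financing check: at every node Δ·S+B equals the discounted successor values.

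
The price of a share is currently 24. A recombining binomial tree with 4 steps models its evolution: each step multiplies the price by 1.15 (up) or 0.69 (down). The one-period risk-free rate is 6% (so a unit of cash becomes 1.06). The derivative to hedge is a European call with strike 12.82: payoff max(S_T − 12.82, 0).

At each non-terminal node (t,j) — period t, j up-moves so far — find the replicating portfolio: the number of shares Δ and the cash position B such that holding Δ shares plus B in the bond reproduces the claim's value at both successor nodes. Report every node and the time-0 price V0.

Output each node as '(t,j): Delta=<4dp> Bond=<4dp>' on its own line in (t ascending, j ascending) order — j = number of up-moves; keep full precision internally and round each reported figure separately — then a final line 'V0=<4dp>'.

(0,0): Delta=0.9716 Bond=-9.3921
(1,0): Delta=0.8458 Bond=-7.8723
(1,1): Delta=0.9899 Bond=-10.4623
(2,0): Delta=0.3308 Bond=-2.4605
(2,1): Delta=0.9209 Bond=-9.7759
(2,2): Delta=1.0000 Bond=-11.4098
(3,0): Delta=0.0000 Bond=0.0000
(3,1): Delta=0.3791 Bond=-3.2426
(3,2): Delta=1.0000 Bond=-12.0943
(3,3): Delta=1.0000 Bond=-12.0943
V0=13.9256

No-arbitrage ⇒ martingale measure with p* = (R−d)/(u−d) = 0.8043.
Payoff layer (t=4): V(4,0)=0.0000, V(4,1)=0.0000, V(4,2)=2.2914, V(4,3)=12.3657, V(4,4)=29.1561
Node (3,0) S=7.8842: V=(p*·0.0000+(1−p*)·0.0000)/1.06=0.0000; Δ=(0.0000−0.0000)/(9.0668−5.4401)=0.0000; B=V−Δ·S=0.0000
Node (3,1) S=13.1404: V=(p*·2.2914+(1−p*)·0.0000)/1.06=1.7388; Δ=(2.2914−0.0000)/(15.1114−9.0668)=0.3791; B=V−Δ·S=-3.2426
Node (3,2) S=21.9006: V=(p*·12.3657+(1−p*)·2.2914)/1.06=9.8063; Δ=(12.3657−2.2914)/(25.1857−15.1114)=1.0000; B=V−Δ·S=-12.0943
Node (3,3) S=36.5010: V=(p*·29.1561+(1−p*)·12.3657)/1.06=24.4067; Δ=(29.1561−12.3657)/(41.9761−25.1857)=1.0000; B=V−Δ·S=-12.0943
Node (2,0) S=11.4264: V=(p*·1.7388+(1−p*)·0.0000)/1.06=1.3194; Δ=(1.7388−0.0000)/(13.1404−7.8842)=0.3308; B=V−Δ·S=-2.4605
Node (2,1) S=19.0440: V=(p*·9.8063+(1−p*)·1.7388)/1.06=7.7621; Δ=(9.8063−1.7388)/(21.9006−13.1404)=0.9209; B=V−Δ·S=-9.7759
Node (2,2) S=31.7400: V=(p*·24.4067+(1−p*)·9.8063)/1.06=20.3302; Δ=(24.4067−9.8063)/(36.5010−21.9006)=1.0000; B=V−Δ·S=-11.4098
Node (1,0) S=16.5600: V=(p*·7.7621+(1−p*)·1.3194)/1.06=6.1336; Δ=(7.7621−1.3194)/(19.0440−11.4264)=0.8458; B=V−Δ·S=-7.8723
Node (1,1) S=27.6000: V=(p*·20.3302+(1−p*)·7.7621)/1.06=16.8597; Δ=(20.3302−7.7621)/(31.7400−19.0440)=0.9899; B=V−Δ·S=-10.4623
Node (0,0) S=24.0000: V=(p*·16.8597+(1−p*)·6.1336)/1.06=13.9256; Δ=(16.8597−6.1336)/(27.6000−16.5600)=0.9716; B=V−Δ·S=-9.3921
Root portfolio cost Δ·24+B reproduces V0=13.9256.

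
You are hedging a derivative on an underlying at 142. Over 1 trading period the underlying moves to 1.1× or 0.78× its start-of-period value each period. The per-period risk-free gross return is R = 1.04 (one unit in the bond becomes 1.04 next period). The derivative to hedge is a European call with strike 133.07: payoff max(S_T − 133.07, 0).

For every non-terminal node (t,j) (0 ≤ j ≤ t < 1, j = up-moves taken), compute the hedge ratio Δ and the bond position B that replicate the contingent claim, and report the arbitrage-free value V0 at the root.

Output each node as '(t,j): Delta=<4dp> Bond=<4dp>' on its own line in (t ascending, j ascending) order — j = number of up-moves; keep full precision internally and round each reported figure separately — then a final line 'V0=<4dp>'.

(0,0): Delta=0.5090 Bond=-54.2109
V0=18.0703

Risk-neutral probability p* = (R−d)/(u−d) = (1.04−0.78)/(1.1−0.78) = 0.8125.
Payoff layer (t=1): V(1,0)=0.0000, V(1,1)=23.1300
Node (0,0) S=142.0000: V=(p*·23.1300+(1−p*)·0.0000)/1.04=18.0703; Δ=(23.1300−0.0000)/(156.2000−110.7600)=0.5090; B=V−Δ·S=-54.2109
Root portfolio cost Δ·142+B reproduces V0=18.0703.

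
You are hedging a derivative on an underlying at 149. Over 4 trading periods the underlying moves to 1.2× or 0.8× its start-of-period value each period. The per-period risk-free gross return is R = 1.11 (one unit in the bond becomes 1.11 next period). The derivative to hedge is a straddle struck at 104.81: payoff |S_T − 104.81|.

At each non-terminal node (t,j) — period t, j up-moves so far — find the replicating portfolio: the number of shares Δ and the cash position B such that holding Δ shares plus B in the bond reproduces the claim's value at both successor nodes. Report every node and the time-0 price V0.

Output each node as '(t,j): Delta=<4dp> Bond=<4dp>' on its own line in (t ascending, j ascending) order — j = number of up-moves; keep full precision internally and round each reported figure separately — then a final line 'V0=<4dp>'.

Risk-neutral probability p* = (R−d)/(u−d) = (1.11−0.8)/(1.2−0.8) = 0.7750.
Payoff layer (t=4): V(4,0)=43.7796, V(4,1)=13.2644, V(4,2)=32.5084, V(4,3)=101.1676, V(4,4)=204.1564
  t=3,j=0: stock 76.2880 → up 91.5456 (V=13.2644), down 61.0304 (V=43.7796). Price 18.1354; hedge Δ=-1.0000, bond B=94.4234.
  t=3,j=1: stock 114.4320 → up 137.3184 (V=32.5084), down 91.5456 (V=13.2644). Price 25.3860; hedge Δ=0.4204, bond B=-22.7240.
  t=3,j=2: stock 171.6480 → up 205.9776 (V=101.1676), down 137.3184 (V=32.5084). Price 77.2246; hedge Δ=1.0000, bond B=-94.4234.
  t=3,j=3: stock 257.4720 → up 308.9664 (V=204.1564), down 205.9776 (V=101.1676). Price 163.0486; hedge Δ=1.0000, bond B=-94.4234.
  t=2,j=0: stock 95.3600 → up 114.4320 (V=25.3860), down 76.2880 (V=18.1354). Price 21.4006; hedge Δ=0.1901, bond B=3.2741.
  t=2,j=1: stock 143.0400 → up 171.6480 (V=77.2246), down 114.4320 (V=25.3860). Price 59.0639; hedge Δ=0.9060, bond B=-70.5325.
  t=2,j=2: stock 214.5600 → up 257.4720 (V=163.0486), down 171.6480 (V=77.2246). Price 129.4939; hedge Δ=1.0000, bond B=-85.0661.
  t=1,j=0: stock 119.2000 → up 143.0400 (V=59.0639), down 95.3600 (V=21.4006). Price 45.5762; hedge Δ=0.7899, bond B=-48.5820.
  t=1,j=1: stock 178.8000 → up 214.5600 (V=129.4939), down 143.0400 (V=59.0639). Price 102.3848; hedge Δ=0.9848, bond B=-73.6902.
  t=0,j=0: stock 149.0000 → up 178.8000 (V=102.3848), down 119.2000 (V=45.5762). Price 80.7233; hedge Δ=0.9532, bond B=-61.2980.
Check: Δ(0,0)·S0 + B(0,0) = 80.7233 = V0.

(0,0): Delta=0.9532 Bond=-61.2980
(1,0): Delta=0.7899 Bond=-48.5820
(1,1): Delta=0.9848 Bond=-73.6902
(2,0): Delta=0.1901 Bond=3.2741
(2,1): Delta=0.9060 Bond=-70.5325
(2,2): Delta=1.0000 Bond=-85.0661
(3,0): Delta=-1.0000 Bond=94.4234
(3,1): Delta=0.4204 Bond=-22.7240
(3,2): Delta=1.0000 Bond=-94.4234
(3,3): Delta=1.0000 Bond=-94.4234
V0=80.7233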